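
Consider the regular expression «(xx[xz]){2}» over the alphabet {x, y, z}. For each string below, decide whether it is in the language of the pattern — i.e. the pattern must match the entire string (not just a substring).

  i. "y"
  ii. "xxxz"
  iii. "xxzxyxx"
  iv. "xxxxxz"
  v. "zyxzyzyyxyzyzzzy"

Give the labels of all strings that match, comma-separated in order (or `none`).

iv

i → no match — must start with "xx"
ii → no match
iii → no match
iv → match
v → no match — must start with "xx"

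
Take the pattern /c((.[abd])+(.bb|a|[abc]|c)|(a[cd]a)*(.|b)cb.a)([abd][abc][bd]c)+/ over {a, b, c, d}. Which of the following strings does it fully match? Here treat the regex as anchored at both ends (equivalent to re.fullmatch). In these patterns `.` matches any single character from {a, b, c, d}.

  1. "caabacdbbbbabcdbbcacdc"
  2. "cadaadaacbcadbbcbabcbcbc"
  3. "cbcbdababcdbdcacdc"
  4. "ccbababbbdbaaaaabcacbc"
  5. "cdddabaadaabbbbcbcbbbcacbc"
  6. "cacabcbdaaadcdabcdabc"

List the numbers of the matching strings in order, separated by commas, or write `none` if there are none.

1, 2, 3, 4, 5, 6

1 → match
2 → match
3 → match
4 → match
5 → match
6 → match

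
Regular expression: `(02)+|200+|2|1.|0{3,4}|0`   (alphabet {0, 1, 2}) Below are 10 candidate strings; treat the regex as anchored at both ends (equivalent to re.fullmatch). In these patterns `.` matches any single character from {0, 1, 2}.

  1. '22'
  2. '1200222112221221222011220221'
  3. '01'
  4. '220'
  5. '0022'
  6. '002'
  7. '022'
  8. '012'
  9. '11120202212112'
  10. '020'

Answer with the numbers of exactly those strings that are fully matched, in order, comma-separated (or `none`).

none

1 → no match
2 → no match
3 → no match
4 → no match
5 → no match
6 → no match
7 → no match
8 → no match
9 → no match
10 → no match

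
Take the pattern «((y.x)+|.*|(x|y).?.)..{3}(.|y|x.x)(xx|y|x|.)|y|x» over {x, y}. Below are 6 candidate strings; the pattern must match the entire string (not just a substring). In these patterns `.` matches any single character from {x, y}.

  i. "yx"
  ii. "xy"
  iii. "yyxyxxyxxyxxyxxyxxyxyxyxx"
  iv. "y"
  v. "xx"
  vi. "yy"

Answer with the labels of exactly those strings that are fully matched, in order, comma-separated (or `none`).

i → no match
ii → no match
iii → match
iv → match
v → no match
vi → no match

iii, iv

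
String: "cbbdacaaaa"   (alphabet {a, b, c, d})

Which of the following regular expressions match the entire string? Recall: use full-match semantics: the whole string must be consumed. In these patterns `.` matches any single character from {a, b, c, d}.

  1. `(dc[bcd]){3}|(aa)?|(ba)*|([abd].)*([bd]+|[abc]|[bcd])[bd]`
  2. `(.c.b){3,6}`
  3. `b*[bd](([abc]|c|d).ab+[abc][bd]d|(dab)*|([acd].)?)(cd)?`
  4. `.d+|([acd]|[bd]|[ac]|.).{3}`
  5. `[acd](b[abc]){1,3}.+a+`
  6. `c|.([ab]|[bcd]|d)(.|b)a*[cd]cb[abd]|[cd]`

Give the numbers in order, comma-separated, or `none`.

5

1 → no match
2 → no match — must end with "b"
3 → no match
4 → no match
5 → match
6 → no match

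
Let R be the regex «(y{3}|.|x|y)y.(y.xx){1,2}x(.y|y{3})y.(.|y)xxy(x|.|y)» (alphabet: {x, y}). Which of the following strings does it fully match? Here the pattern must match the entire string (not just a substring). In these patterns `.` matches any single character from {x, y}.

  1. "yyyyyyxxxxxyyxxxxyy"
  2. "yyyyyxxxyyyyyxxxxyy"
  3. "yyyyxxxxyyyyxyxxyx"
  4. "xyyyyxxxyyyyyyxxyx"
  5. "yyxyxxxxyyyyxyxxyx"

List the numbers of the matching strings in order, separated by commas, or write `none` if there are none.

1, 3, 4, 5

1 → match
2 → no match
3 → match
4 → match
5 → match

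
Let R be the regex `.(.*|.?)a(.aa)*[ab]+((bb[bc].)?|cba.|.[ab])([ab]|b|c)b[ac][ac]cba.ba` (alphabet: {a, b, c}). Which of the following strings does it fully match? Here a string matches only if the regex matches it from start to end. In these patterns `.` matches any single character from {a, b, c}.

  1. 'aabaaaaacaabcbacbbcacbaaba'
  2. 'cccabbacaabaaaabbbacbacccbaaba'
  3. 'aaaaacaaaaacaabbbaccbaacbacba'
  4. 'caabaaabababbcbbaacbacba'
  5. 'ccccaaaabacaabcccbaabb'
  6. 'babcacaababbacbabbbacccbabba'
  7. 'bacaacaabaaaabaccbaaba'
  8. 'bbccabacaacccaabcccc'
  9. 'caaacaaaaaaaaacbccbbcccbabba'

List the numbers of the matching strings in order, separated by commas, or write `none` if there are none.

1 → match
2 → no match
3 → no match
4 → no match
5 → no match — must end with 'ba'
6 → no match
7 → match
8 → no match — must end with 'ba'
9 → no match

1, 7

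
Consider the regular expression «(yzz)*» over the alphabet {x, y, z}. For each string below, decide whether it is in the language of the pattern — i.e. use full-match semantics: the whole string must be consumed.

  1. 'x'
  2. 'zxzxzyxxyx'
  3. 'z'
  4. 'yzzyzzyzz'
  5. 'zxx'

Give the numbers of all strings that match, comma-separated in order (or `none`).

1 → no match
2 → no match
3 → no match
4 → match
5 → no match

4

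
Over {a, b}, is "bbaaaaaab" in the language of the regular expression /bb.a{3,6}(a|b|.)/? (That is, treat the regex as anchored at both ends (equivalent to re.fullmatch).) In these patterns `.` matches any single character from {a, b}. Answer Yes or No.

Yes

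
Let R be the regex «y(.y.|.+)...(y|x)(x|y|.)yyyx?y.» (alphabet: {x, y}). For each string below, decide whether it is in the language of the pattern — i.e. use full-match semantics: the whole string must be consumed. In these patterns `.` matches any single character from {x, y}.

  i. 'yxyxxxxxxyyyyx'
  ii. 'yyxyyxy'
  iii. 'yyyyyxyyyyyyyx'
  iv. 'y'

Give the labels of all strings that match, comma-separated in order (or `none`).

i → match
ii → no match
iii → match
iv → no match

i, iii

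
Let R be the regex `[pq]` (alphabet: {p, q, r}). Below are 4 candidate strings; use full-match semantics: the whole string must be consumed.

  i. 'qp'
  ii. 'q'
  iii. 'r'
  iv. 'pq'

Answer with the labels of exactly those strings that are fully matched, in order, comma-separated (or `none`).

ii

i → no match
ii → match
iii → no match
iv → no match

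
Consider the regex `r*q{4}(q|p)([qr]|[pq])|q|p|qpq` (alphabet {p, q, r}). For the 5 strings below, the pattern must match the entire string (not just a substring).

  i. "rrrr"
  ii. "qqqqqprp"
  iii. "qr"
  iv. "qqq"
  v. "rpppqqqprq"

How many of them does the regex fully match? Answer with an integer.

0

i → no match
ii → no match
iii → no match
iv → no match
v → no match
Total matched: 0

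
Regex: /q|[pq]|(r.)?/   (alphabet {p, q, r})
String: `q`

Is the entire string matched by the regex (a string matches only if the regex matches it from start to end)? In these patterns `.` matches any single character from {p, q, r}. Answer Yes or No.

Yes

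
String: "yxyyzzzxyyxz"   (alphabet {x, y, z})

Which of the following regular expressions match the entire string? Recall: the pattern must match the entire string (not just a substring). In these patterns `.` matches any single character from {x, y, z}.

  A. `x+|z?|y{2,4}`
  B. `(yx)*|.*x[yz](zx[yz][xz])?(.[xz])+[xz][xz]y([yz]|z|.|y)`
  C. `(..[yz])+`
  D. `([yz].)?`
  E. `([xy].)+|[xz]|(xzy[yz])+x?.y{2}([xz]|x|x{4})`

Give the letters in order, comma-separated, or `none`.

A → no match
B → no match
C → match
D → no match
E → no match

C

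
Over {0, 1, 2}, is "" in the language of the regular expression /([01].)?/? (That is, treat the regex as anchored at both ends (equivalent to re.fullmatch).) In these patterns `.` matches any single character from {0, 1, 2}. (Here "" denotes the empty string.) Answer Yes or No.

Yes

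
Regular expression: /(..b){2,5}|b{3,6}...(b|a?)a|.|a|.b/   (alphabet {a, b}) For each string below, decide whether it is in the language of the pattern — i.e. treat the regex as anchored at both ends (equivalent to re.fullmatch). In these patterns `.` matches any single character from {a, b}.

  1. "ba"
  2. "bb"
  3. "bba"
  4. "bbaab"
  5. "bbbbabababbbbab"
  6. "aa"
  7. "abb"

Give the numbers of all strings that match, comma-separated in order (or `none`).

2

1. "ba" → no match
2. "bb" → match
3. "bba" → no match
4. "bbaab" → no match
5 → no match
6. "aa" → no match
7. "abb" → no match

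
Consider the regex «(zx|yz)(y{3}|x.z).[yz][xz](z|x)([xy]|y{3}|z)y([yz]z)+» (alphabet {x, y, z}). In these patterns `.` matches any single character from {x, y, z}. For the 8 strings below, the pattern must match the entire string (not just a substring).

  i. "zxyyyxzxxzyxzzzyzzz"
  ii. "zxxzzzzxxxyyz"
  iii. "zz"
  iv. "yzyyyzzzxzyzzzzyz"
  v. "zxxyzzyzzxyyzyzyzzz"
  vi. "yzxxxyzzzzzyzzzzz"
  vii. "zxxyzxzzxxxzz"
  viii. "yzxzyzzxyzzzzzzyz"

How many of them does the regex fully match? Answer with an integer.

3

i → no match
ii → match
iii → no match
iv → match
v → match
vi → no match
vii → no match
viii → no match
Total matched: 3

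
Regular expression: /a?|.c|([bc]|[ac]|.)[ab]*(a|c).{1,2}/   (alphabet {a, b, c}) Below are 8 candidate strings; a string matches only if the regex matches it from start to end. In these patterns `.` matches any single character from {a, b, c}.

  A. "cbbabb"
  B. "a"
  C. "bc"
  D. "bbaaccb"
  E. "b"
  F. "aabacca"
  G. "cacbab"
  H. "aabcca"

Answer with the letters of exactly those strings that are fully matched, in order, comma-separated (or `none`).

A → match
B → match
C → match
D → match
E → no match
F → match
G → no match
H → match

A, B, C, D, F, H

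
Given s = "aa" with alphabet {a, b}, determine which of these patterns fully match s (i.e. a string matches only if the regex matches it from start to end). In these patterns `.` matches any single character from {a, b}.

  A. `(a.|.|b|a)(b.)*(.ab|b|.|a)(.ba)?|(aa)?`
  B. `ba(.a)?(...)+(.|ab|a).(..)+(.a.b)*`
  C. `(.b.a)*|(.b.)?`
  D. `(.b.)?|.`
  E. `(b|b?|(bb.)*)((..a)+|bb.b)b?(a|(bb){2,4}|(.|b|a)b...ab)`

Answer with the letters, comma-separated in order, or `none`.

A

A → match
B → no match — must start with "ba"
C → no match
D → no match
E → no match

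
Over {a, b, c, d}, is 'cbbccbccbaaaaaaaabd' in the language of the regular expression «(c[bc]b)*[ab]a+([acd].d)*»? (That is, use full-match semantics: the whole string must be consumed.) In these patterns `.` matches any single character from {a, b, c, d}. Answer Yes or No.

Yes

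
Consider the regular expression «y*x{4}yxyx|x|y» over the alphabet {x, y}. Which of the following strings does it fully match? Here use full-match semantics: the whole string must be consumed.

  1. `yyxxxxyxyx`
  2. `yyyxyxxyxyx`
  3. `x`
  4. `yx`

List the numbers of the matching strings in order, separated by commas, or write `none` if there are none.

1, 3

1. `yyxxxxyxyx` → match
2. `yyyxyxxyxyx` → no match
3. `x` → match
4. `yx` → no match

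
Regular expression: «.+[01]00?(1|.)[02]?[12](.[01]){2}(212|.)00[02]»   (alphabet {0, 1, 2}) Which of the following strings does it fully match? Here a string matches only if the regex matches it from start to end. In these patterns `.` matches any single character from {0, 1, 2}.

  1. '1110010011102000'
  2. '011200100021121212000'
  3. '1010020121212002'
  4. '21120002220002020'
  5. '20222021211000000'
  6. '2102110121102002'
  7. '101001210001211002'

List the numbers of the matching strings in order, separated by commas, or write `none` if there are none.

2, 3

1 → no match
2 → match
3 → match
4 → no match
5 → no match
6 → no match
7 → no match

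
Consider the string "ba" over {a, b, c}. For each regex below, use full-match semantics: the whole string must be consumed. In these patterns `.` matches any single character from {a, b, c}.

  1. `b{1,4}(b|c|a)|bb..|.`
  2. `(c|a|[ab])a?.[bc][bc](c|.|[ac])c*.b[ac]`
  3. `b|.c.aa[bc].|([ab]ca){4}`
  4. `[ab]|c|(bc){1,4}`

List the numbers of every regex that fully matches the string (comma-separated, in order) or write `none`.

1

1 → match
2 → no match
3 → no match
4 → no match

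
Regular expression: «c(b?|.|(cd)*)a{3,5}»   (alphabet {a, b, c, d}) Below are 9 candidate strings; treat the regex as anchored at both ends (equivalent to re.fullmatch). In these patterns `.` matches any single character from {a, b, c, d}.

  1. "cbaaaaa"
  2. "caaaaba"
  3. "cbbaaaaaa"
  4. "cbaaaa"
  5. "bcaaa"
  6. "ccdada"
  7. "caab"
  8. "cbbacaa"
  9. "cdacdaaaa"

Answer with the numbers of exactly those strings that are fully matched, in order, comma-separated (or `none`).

1, 4

1 → match
2 → no match
3 → no match
4 → match
5 → no match — must start with "c"
6 → no match
7 → no match — must end with "a"
8 → no match
9 → no match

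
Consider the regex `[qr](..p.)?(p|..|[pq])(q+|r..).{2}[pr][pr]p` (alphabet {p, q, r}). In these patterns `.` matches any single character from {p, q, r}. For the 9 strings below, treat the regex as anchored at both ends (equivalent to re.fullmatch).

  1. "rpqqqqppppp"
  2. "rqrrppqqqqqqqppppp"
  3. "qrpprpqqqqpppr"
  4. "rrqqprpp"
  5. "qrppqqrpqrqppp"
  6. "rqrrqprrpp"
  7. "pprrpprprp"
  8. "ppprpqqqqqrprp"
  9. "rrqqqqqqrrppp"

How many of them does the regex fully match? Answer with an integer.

1. "rpqqqqppppp" → match
2 → no match
3 → no match — must end with "p"
4. "rrqqprpp" → no match
5 → match
6. "rqrrqprrpp" → match
7. "pprrpprprp" → no match
8 → no match
9 → match
Total matched: 4

4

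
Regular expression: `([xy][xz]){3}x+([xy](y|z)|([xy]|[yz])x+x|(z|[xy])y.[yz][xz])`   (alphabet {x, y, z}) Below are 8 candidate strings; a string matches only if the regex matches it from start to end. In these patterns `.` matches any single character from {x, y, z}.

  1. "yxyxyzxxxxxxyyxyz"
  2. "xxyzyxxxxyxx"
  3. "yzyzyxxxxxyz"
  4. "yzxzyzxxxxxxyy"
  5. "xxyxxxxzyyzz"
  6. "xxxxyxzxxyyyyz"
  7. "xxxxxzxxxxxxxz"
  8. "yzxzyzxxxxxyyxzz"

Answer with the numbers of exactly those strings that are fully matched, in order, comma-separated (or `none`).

1, 2, 3, 4, 5, 7, 8

1 → match
2. "xxyzyxxxxyxx" → match
3. "yzyzyxxxxxyz" → match
4 → match
5. "xxyxxxxzyyzz" → match
6 → no match
7 → match
8 → match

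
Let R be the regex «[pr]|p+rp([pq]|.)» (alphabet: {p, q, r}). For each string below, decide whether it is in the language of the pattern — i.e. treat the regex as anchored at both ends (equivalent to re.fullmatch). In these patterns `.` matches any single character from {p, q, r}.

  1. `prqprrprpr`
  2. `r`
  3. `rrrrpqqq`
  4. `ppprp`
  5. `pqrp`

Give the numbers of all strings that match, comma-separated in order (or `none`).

2

1 → no match
2 → match
3 → no match
4 → no match
5 → no match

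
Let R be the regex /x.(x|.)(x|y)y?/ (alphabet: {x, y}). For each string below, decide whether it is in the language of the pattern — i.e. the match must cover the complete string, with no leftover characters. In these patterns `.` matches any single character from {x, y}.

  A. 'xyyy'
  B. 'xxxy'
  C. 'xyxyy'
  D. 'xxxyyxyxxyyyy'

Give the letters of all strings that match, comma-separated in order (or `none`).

A. 'xyyy' → match
B. 'xxxy' → match
C. 'xyxyy' → match
D → no match

A, B, C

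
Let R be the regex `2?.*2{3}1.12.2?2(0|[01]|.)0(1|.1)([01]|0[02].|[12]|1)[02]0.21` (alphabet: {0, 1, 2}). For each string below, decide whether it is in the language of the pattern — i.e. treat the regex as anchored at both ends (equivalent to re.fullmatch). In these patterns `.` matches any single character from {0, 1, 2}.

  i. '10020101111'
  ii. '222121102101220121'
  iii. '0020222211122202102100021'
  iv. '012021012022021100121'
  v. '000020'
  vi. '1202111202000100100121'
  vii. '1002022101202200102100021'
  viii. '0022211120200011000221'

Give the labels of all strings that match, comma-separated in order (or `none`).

i → no match — must end with '21'
ii → no match
iii → no match
iv → no match
v → no match — must end with '21'
vi → no match
vii → no match
viii → no match

none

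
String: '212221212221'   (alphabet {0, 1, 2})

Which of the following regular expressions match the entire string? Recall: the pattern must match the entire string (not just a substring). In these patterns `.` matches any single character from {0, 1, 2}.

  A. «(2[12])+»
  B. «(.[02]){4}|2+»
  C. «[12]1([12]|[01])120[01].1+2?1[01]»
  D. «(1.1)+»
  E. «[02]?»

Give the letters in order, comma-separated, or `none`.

A

A → match
B → no match
C → no match
D → no match — must start with '1'
E → no match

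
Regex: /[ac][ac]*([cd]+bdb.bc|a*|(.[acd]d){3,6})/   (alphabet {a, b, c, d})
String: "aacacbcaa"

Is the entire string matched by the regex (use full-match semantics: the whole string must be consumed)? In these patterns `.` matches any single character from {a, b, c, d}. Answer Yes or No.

No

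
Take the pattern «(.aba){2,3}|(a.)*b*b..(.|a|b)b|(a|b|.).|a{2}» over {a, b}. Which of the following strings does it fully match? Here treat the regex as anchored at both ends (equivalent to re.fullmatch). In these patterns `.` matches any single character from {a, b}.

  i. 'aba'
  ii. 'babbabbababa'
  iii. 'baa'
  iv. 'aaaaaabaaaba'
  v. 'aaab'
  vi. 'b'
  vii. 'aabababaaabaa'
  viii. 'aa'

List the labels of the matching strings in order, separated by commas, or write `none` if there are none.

i → no match
ii → no match
iii → no match
iv → no match
v → no match
vi → no match
vii → no match
viii → match

viii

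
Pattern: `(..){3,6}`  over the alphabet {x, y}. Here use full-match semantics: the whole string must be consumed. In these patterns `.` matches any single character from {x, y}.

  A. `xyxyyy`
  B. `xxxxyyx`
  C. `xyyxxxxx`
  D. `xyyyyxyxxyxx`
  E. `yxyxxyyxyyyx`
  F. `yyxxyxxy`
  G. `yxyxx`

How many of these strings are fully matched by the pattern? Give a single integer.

A → match
B → no match
C → match
D → match
E → match
F → match
G → no match
Total matched: 5

5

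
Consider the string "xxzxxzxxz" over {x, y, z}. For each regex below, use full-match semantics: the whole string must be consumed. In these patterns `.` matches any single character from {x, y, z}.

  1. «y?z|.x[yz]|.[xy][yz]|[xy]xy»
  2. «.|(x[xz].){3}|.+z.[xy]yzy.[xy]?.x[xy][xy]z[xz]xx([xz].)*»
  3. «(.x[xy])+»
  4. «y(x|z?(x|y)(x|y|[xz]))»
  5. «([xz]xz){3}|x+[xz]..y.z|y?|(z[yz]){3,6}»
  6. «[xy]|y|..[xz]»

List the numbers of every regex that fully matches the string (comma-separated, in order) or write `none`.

2, 5

1 → no match
2 → match
3 → no match
4 → no match — must start with "y"
5 → match
6 → no match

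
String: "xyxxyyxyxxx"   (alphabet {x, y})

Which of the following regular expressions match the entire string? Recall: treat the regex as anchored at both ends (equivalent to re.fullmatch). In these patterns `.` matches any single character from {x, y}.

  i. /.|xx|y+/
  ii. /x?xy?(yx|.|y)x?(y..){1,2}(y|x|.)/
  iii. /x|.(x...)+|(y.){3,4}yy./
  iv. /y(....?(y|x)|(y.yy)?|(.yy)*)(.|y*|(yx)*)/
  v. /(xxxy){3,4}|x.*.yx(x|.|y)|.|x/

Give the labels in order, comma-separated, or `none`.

i → no match
ii → match
iii → no match
iv → no match — must start with "y"
v → no match

ii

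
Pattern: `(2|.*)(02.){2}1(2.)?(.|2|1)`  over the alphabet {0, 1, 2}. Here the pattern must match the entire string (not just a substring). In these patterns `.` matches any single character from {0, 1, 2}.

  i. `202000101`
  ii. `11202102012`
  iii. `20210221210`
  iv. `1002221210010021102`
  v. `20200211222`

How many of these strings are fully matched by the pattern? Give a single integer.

i → no match
ii → match
iii → match
iv → no match
v → match
Total matched: 3

3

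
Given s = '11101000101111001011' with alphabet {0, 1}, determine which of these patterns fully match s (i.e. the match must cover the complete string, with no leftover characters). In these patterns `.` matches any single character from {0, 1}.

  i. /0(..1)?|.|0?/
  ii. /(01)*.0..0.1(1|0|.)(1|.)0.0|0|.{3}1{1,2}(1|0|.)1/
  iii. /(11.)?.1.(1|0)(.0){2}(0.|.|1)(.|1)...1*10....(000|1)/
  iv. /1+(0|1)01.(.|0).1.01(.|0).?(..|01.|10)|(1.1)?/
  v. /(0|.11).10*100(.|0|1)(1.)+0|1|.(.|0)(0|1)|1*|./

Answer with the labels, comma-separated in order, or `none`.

i → no match
ii → no match
iii → match
iv → no match
v → no match

iii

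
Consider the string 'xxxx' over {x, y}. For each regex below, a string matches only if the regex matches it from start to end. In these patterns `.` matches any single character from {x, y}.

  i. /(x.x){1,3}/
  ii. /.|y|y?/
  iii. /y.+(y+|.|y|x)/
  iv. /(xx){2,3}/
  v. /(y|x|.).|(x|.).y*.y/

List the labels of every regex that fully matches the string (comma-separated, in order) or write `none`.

i → no match
ii → no match
iii → no match — must start with 'y'
iv → match
v → no match

iv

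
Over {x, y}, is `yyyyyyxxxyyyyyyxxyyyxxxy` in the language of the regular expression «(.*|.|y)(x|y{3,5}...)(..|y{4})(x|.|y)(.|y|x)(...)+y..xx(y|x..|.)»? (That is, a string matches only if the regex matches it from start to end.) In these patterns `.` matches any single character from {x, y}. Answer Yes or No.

Yes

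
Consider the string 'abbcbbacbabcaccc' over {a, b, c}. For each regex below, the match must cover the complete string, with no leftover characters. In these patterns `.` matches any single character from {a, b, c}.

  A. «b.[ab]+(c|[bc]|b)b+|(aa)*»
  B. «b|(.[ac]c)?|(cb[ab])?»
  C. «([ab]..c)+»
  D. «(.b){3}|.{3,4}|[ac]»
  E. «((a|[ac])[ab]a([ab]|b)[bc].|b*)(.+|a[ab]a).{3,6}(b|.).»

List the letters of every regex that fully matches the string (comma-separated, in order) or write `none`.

A → no match
B → no match
C → match
D → no match
E → match

C, E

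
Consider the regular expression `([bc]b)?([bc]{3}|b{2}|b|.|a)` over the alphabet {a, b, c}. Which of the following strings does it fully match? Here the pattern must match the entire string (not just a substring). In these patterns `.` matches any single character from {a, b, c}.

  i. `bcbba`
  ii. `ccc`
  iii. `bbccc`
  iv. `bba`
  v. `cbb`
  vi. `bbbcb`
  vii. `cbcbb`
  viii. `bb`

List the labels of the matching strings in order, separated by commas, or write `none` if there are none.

i → no match
ii → match
iii → match
iv → match
v → match
vi → match
vii → match
viii → match

ii, iii, iv, v, vi, vii, viii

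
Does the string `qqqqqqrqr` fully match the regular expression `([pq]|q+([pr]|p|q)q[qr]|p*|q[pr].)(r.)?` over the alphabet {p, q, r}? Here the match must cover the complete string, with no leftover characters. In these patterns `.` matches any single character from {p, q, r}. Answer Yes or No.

Yes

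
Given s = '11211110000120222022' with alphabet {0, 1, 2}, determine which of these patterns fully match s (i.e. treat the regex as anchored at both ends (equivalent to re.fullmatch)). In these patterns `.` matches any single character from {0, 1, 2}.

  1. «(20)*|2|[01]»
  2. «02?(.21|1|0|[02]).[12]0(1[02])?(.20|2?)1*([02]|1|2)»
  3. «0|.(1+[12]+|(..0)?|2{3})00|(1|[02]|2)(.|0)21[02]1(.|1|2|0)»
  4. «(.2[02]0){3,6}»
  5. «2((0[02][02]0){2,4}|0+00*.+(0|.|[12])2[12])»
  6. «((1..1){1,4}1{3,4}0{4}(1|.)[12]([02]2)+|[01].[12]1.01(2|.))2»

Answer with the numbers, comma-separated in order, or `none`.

1 → no match
2 → no match — must start with '0'
3 → no match
4 → no match — must end with '0'
5 → no match — must start with '20'
6 → match

6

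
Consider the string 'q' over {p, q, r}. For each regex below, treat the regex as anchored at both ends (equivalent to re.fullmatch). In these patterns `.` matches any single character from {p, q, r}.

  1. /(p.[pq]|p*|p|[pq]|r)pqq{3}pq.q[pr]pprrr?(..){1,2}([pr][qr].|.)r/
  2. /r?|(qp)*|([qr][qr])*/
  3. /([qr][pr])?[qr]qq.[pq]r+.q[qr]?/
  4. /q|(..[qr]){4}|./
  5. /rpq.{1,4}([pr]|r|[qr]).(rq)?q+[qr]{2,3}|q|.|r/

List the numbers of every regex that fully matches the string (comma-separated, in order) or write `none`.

4, 5

1 → no match — must end with 'r'
2 → no match
3 → no match
4 → match
5 → match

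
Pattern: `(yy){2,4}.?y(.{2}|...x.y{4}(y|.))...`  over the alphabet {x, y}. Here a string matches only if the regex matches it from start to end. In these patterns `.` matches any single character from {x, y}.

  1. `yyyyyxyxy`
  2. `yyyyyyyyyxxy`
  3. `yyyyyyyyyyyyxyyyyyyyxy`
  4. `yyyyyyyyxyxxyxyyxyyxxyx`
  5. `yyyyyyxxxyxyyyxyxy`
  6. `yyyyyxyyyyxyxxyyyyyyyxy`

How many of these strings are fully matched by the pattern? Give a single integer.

2

1 → no match
2 → match
3 → match
4 → no match
5 → no match
6 → no match
Total matched: 2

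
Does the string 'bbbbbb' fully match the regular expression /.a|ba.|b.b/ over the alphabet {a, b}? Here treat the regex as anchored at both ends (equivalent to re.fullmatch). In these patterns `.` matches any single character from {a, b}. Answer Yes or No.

No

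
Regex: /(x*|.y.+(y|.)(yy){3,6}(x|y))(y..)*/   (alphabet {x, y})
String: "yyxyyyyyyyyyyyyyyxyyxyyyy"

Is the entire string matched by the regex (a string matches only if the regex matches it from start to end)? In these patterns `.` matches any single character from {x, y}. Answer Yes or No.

Yes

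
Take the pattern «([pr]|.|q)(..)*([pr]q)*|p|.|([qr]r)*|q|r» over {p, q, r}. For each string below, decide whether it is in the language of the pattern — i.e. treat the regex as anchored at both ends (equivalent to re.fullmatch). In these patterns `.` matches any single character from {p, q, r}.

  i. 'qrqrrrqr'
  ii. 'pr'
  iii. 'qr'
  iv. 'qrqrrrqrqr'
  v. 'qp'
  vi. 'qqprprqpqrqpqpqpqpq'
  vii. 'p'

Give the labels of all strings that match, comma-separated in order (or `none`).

i, iii, iv, vi, vii

i. 'qrqrrrqr' → match
ii. 'pr' → no match
iii. 'qr' → match
iv. 'qrqrrrqrqr' → match
v. 'qp' → no match
vi → match
vii. 'p' → match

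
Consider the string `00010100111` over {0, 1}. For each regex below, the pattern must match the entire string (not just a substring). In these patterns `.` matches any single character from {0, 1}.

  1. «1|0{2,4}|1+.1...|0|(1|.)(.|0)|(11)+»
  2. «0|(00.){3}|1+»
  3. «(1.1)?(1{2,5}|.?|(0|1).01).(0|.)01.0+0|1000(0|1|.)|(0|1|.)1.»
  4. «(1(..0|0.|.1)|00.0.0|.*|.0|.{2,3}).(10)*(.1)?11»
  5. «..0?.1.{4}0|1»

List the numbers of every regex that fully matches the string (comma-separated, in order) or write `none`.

1 → no match
2 → no match
3 → no match
4 → match
5 → no match

4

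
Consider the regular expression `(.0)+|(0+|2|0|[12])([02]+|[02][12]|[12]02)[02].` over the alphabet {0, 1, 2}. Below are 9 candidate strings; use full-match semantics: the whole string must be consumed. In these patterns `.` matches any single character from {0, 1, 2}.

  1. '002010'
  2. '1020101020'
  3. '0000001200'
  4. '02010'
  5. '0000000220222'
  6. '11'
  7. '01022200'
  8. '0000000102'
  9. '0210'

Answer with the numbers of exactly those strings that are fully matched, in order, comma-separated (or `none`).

1. '002010' → match
2. '1020101020' → match
3. '0000001200' → no match
4. '02010' → no match
5 → match
6. '11' → no match
7. '01022200' → no match
8. '0000000102' → match
9. '0210' → no match

1, 2, 5, 8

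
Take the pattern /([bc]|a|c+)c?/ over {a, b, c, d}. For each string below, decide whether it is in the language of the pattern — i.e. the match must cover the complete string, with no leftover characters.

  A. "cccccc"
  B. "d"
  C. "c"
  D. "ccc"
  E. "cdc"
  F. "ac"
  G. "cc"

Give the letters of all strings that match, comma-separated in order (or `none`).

A, C, D, F, G

A → match
B → no match
C → match
D → match
E → no match
F → match
G → match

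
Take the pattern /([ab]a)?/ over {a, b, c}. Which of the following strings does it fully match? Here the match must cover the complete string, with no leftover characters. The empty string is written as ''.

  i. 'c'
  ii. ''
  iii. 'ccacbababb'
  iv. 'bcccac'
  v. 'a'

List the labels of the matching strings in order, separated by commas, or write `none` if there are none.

ii

i → no match
ii → match
iii → no match
iv → no match
v → no match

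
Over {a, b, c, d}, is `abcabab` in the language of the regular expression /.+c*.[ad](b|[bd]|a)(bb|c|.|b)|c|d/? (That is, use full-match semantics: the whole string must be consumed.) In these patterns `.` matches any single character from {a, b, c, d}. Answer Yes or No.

No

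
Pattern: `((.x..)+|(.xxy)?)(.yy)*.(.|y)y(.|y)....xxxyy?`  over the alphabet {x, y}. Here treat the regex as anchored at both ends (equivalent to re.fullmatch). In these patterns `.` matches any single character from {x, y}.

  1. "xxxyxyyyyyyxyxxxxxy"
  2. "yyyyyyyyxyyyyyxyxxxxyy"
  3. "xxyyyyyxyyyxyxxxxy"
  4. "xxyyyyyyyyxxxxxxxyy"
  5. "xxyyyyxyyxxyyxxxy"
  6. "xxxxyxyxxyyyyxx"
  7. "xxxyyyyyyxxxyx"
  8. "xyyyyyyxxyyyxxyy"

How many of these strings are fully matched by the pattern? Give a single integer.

1

1 → match
2 → no match
3 → no match
4 → no match
5 → no match
6 → no match
7 → no match
8 → no match
Total matched: 1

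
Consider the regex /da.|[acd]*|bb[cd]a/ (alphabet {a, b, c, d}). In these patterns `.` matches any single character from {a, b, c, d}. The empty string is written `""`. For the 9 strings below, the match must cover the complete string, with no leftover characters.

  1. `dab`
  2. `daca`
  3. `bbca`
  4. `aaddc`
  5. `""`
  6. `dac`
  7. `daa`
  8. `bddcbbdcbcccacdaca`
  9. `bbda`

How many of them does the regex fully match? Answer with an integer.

1. `dab` → match
2. `daca` → match
3. `bbca` → match
4. `aaddc` → match
5. `""` → match
6. `dac` → match
7. `daa` → match
8 → no match
9. `bbda` → match
Total matched: 8

8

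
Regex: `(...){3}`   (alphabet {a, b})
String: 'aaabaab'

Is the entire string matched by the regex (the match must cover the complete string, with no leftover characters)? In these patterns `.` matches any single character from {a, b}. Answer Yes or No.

No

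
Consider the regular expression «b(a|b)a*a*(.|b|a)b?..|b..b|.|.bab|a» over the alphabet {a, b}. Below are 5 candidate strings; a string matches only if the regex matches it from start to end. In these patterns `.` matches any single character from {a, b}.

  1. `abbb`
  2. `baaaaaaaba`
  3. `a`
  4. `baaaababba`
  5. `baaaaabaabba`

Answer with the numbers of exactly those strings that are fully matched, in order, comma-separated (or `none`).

2, 3

1 → no match
2 → match
3 → match
4 → no match
5 → no match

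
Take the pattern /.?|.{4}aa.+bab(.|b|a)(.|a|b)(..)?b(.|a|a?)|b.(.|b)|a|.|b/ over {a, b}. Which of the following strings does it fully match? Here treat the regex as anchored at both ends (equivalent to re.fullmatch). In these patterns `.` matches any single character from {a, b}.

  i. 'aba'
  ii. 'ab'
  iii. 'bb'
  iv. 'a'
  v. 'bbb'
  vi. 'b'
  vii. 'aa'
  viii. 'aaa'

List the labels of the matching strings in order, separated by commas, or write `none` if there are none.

i → no match
ii → no match
iii → no match
iv → match
v → match
vi → match
vii → no match
viii → no match

iv, v, vi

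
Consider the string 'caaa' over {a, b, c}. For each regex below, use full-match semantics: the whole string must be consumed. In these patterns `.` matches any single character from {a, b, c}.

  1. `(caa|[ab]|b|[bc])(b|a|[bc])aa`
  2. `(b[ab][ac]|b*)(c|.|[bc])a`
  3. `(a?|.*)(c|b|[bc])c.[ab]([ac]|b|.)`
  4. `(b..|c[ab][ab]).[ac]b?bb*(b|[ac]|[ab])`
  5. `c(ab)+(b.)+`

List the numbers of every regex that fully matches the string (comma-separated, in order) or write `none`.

1

1 → match
2 → no match
3 → no match
4 → no match
5 → no match — must start with 'cab'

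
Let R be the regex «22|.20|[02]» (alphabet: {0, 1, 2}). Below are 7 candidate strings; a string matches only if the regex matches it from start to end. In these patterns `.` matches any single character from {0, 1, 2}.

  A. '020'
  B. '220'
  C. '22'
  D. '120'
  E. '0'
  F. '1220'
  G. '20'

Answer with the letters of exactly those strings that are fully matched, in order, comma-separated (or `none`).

A, B, C, D, E

A → match
B → match
C → match
D → match
E → match
F → no match
G → no match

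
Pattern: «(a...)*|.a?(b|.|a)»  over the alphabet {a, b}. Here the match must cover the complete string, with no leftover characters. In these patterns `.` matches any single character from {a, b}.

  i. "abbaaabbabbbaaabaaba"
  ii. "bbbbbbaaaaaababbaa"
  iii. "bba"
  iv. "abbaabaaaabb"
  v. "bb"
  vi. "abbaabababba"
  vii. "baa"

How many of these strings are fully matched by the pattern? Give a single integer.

i → match
ii → no match
iii → no match
iv → match
v → match
vi → match
vii → match
Total matched: 5

5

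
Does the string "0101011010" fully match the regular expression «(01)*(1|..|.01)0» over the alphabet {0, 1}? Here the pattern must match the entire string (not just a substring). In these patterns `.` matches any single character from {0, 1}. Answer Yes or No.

Yes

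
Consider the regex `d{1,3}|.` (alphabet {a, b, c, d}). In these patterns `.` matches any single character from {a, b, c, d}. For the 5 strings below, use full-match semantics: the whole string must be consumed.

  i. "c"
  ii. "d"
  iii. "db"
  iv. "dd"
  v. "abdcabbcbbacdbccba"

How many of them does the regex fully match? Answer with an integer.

i → match
ii → match
iii → no match
iv → match
v → no match
Total matched: 3

3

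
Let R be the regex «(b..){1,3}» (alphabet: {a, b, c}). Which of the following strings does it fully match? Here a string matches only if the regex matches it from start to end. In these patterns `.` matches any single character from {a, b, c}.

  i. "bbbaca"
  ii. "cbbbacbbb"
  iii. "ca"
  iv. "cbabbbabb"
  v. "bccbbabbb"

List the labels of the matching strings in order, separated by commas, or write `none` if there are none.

v

i → no match
ii → no match — must start with "b"
iii → no match — must start with "b"
iv → no match — must start with "b"
v → match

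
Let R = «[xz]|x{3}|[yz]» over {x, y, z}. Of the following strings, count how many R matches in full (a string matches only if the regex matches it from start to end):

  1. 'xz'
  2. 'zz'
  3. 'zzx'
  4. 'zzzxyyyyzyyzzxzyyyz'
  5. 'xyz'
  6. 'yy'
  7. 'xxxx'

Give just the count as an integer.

1 → no match
2 → no match
3 → no match
4 → no match
5 → no match
6 → no match
7 → no match
Total matched: 0

0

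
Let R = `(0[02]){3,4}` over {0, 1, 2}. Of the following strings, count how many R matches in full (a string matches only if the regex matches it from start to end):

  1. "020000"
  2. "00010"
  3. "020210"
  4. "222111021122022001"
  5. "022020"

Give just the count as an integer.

1 → match
2 → no match
3 → no match
4 → no match — must start with "0"
5 → no match
Total matched: 1

1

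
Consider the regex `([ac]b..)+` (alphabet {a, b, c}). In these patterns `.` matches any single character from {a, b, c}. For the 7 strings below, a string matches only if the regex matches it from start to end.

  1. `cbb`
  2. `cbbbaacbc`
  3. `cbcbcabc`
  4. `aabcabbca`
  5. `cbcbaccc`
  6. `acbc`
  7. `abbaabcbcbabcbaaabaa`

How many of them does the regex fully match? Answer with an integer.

1 → no match
2 → no match
3 → no match
4 → no match
5 → no match
6 → no match
7 → match
Total matched: 1

1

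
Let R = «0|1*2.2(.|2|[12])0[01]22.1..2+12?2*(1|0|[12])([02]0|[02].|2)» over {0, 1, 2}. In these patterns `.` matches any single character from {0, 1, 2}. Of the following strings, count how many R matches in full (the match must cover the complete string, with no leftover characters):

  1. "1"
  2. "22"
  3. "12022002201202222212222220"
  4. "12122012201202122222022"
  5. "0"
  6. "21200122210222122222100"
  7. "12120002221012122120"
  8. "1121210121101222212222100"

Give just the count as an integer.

5

1 → no match
2 → no match
3 → match
4 → match
5 → match
6 → match
7 → match
8 → no match
Total matched: 5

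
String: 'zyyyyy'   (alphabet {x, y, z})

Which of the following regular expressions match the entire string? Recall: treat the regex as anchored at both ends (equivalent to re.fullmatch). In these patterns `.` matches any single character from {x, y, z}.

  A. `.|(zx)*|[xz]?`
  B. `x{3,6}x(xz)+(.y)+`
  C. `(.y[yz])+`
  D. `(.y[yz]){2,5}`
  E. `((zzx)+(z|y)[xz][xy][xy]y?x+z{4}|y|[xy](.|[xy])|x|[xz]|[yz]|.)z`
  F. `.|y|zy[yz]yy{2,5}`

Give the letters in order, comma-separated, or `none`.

C, D, F

A → no match
B → no match — must start with 'x'
C → match
D → match
E → no match — must end with 'z'
F → match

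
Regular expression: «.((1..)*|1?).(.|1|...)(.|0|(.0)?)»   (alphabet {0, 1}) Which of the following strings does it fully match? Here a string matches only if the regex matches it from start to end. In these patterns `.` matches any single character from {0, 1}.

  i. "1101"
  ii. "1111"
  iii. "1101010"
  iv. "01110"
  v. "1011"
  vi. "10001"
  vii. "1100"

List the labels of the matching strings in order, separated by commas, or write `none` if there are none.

i, ii, iii, iv, v, vi, vii

i → match
ii → match
iii → match
iv → match
v → match
vi → match
vii → match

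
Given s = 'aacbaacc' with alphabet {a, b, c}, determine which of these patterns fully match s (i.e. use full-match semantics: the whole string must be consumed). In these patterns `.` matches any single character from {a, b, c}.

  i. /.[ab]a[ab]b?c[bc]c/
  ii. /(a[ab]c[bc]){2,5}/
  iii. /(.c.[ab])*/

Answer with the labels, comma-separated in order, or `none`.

ii

i → no match
ii → match
iii → no match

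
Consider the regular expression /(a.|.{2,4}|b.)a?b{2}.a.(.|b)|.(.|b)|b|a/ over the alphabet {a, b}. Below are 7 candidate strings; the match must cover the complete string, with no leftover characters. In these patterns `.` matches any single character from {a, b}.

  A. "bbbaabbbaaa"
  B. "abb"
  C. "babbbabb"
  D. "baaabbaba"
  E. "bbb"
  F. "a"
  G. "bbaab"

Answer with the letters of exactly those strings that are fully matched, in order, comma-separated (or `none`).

A, C, F

A → match
B → no match
C → match
D → no match
E → no match
F → match
G → no match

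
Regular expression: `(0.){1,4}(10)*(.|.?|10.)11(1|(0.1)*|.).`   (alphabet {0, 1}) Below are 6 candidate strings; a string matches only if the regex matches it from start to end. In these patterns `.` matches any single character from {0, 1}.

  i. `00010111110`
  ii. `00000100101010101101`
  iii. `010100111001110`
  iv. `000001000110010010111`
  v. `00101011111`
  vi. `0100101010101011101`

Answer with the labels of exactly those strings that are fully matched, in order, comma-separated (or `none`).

i, ii, iv, v, vi

i. `00010111110` → match
ii → match
iii → no match
iv → match
v. `00101011111` → match
vi → match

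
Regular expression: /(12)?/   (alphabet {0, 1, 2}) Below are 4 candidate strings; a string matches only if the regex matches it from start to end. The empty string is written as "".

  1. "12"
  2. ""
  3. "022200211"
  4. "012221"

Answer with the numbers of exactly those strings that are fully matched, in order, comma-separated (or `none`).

1, 2

1 → match
2 → match
3 → no match
4 → no match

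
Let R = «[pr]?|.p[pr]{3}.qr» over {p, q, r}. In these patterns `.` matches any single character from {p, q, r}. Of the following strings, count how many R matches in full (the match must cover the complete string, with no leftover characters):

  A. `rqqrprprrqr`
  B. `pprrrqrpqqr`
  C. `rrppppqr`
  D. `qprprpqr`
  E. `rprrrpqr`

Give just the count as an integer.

2

A → no match
B → no match
C → no match
D → match
E → match
Total matched: 2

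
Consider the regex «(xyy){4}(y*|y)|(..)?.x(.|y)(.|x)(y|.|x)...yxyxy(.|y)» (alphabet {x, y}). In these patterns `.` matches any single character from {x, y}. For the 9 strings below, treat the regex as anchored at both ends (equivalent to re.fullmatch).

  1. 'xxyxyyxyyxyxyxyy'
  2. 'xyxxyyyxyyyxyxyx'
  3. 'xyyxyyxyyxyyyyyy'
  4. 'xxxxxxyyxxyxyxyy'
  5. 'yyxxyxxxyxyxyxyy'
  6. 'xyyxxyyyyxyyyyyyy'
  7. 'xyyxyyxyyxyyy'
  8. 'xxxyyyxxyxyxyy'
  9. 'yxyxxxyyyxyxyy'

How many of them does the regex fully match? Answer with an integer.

8

1 → match
2 → match
3 → match
4 → match
5 → match
6 → no match
7 → match
8 → match
9 → match
Total matched: 8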